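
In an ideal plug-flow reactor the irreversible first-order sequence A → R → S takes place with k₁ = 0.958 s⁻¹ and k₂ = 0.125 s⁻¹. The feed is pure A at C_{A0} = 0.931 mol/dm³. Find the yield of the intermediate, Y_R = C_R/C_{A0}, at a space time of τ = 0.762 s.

0.491

For first-order series with pure A initially, C_R(τ) = k₁C_{A0}/(k₂−k₁)·(e^(−k₁τ) − e^(−k₂τ)).
e^(−k₁τ) = e^(−0.958×0.762) = e^(−0.7300) = 0.4819; e^(−k₂τ) = e^(−0.09525) = 0.9091.
C_R = 0.958×0.931/(0.125−0.958) × (0.4819−0.9091) = (-1.071)×(-0.4272) = 0.4574 mol/dm³.
Y_R = C_R/C_{A0} = 0.4574/0.931 = 0.491.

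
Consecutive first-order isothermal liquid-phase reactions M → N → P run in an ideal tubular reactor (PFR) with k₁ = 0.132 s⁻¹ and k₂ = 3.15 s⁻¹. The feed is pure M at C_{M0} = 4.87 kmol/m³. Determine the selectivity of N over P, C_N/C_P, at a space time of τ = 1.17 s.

Solving the coupled first-order balances gives C_N(τ) = [k₁/(k₂−k₁)]·C_{M0}·(e^(−k₁τ) − e^(−k₂τ)).
e^(−k₁τ) = e^(−0.132×1.17) = e^(−0.1544) = 0.8569; e^(−k₂τ) = e^(−3.685) = 0.02508.
C_N = 0.132×4.87/(3.15−0.132) × (0.8569−0.02508) = 0.2130×0.8318 = 0.1772 kmol/m³.
C_M = C_{M0}e^(−k₁τ) = 4.173 kmol/m³, so C_P = C_{M0}−C_M−C_N = 0.5197 kmol/m³; C_N/C_P = 0.341.

0.341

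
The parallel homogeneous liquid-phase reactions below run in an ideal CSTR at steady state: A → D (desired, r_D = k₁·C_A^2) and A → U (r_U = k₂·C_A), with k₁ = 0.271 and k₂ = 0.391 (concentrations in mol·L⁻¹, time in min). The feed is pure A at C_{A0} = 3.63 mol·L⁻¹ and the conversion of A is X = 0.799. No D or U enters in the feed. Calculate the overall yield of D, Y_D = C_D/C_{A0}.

0.268

Exit C_A = C_{A0}(1−X) = 3.63×0.201 = 0.7296 mol·L⁻¹.
A CSTR operates uniformly at the exit composition, giving r_D = 0.1443 and r_U = 0.2853 (each k·C_A^n at C_A = 0.7296).
Fraction of consumed A going to D: r_D/(r_D+r_U) = 0.3359.
C_D = 0.3359·C_{A0}·X = 0.3359×3.63×0.799 = 0.974 mol·L⁻¹; Y_D = C_D/C_{A0} = 0.268.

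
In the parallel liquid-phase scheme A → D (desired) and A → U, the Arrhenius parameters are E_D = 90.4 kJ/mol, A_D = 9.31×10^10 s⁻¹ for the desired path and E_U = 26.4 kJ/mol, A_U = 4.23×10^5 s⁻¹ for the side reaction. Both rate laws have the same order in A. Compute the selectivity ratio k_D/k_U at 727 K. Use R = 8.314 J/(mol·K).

Since both paths have the same order in A, the concentration cancels and S_{D/U} = k_D/k_U = (A_D/A_U)·exp[(E_U−E_D)/(RT)].
(E_U−E_D)/(RT) = (26.4−90.4)×10³/(8.314×727) = -64000/6044 = -10.59.
k_D/k_U = (9.31×10^10/4.23×10^5)·exp(-10.59) = 2.201×10^5 × 2.520×10^-5 = 5.55.

5.55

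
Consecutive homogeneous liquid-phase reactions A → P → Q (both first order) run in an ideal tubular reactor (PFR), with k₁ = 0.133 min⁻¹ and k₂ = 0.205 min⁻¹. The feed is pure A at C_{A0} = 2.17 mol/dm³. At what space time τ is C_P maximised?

For first-order series the maximum of C_P occurs at τ_opt = ln(k₂/k₁)/(k₂−k₁).
= ln(0.205/0.133)/(0.205−0.133) = ln(1.541)/0.07200 = 0.4327/0.07200 = 6.01 min.

6.01 min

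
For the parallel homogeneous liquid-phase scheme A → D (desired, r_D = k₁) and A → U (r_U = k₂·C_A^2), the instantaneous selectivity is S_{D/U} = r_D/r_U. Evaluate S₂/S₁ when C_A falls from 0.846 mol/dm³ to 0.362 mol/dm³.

5.46

S_{D/U} = (k₁/k₂)·C_A^-2, so S₂/S₁ = (C_{A,2}/C_{A,1})^-2.
= (0.362/0.846)^(-2) = (0.4279)^(-2) = 5.46.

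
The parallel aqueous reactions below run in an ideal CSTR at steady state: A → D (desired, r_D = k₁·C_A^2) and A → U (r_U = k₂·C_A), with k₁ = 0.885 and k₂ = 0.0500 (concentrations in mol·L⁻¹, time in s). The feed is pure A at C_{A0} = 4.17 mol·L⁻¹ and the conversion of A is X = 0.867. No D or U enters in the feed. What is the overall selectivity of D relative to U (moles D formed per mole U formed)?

Exit C_A = C_{A0}(1−X) = 4.17×0.133 = 0.5546 mol·L⁻¹.
In a CSTR the entire volume is at exit conditions, so r_D = 0.885×0.5546^2 = 0.2722 and r_U = 0.0500×0.5546 = 0.02773.
Overall selectivity = C_D/C_U = r_Dτ/(r_Uτ) = r_D/r_U = 9.82.

9.82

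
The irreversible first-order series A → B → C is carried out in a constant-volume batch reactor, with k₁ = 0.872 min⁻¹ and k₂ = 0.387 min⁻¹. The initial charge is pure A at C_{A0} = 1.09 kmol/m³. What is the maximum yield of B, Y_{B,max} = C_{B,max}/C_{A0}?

At the optimum, C_{B,max}/C_{A0} = (k₁/k₂)^[k₂/(k₂−k₁)].
= (0.872/0.387)^(0.387/(0.387−0.872)) = (2.253)^(-0.7979) = 0.5230.

0.523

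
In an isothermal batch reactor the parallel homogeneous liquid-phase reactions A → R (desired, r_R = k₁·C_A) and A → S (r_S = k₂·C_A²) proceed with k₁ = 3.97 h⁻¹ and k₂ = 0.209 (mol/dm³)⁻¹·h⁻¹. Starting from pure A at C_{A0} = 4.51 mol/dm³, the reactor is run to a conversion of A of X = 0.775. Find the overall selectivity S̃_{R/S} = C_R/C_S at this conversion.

C_A = C_{A0}(1−X) = 1.015 mol/dm³.
Along a PFR/batch, dC_R/dC_A = −r_R/(r_R+r_S) = −k₁/(k₁+k₂·C_A).
Integrating from C_{A0} to C_A: C_R = (3.97/0.209)·ln[(3.97+0.209·4.51)/(3.97+0.209·1.01)] = 19.00·ln(4.913/4.182) = 3.058 mol/dm³.
C_S = (C_{A0}−C_A)−C_R = 0.4372 mol/dm³; S̃_{R/S} = 3.058/0.4372 = 7.00.

7.00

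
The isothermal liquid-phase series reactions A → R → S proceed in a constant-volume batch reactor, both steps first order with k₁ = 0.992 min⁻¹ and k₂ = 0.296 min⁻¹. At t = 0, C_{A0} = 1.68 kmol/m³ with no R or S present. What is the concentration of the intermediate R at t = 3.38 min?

0.797 kmol/m³

The intermediate concentration in a first-order A→B→C sequence is C_R = k₁C_{A0}(e^(−k₁t) − e^(−k₂t))/(k₂−k₁).
e^(−k₁t) = e^(−0.992×3.38) = e^(−3.353) = 0.03498; e^(−k₂t) = e^(−1.000) = 0.3677.
C_R = 0.992×1.68/(0.296−0.992) × (0.03498−0.3677) = (-2.394)×(-0.3327) = 0.7967 kmol/m³.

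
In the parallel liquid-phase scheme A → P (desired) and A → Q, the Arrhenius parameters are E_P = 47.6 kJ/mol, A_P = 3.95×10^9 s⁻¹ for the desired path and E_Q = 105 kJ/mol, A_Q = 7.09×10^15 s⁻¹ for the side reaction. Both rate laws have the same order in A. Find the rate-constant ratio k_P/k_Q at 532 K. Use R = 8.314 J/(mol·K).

k_P/k_Q = (A_P/A_Q)·exp[−(E_P−E_Q)/(RT)] = (A_P/A_Q)·exp[(E_Q−E_P)/(RT)].
(E_Q−E_P)/(RT) = (105−47.6)×10³/(8.314×532) = 57400/4423 = 12.98.
k_P/k_Q = (3.95×10^9/7.09×10^15)·exp(12.98) = 5.571×10^-7 × 4.326×10^5 = 0.241.

0.241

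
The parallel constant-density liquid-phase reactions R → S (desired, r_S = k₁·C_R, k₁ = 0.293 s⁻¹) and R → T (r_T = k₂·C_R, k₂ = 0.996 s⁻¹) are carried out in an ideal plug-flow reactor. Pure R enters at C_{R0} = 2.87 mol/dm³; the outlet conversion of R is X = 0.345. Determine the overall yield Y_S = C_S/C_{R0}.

0.0784

C_R = C_{R0}(1−X) = 1.880 mol/dm³.
Both paths are first order in R, so the instantaneous fraction to S is constant: dC_S/d(−C_R) = k₁/(k₁+k₂) = 0.2273.
C_S = 0.2273·(C_{R0}−C_R) = 0.2273×0.9901 = 0.225 mol/dm³.
Y_S = C_S/C_{R0} = 0.2251/2.87 = 0.0784.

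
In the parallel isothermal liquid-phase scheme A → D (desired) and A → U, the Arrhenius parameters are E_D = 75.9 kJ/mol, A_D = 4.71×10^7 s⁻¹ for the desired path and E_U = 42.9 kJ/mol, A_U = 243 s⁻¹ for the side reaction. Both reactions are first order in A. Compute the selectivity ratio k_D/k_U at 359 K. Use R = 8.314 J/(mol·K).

k_D/k_U = (A_D/A_U)·exp[−(E_D−E_U)/(RT)] = (A_D/A_U)·exp[(E_U−E_D)/(RT)].
(E_U−E_D)/(RT) = (42.9−75.9)×10³/(8.314×359) = -33000/2985 = -11.06.
k_D/k_U = (4.71×10^7/243)·exp(-11.06) = 1.938×10^5 × 1.579×10^-5 = 3.06.
Since E_D > E_U, raising the temperature improves selectivity toward D.

3.06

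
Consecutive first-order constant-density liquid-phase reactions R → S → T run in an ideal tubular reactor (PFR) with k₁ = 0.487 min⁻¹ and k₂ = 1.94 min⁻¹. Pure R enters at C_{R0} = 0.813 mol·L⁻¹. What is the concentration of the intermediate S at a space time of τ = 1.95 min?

0.0992 mol·L⁻¹

The intermediate concentration in a first-order A→B→C sequence is C_S = k₁C_{R0}(e^(−k₁τ) − e^(−k₂τ))/(k₂−k₁).
e^(−k₁τ) = e^(−0.487×1.95) = e^(−0.9496) = 0.3869; e^(−k₂τ) = e^(−3.783) = 0.02275.
C_S = 0.487×0.813/(1.94−0.487) × (0.3869−0.02275) = 0.2725×0.3641 = 0.09922 mol·L⁻¹.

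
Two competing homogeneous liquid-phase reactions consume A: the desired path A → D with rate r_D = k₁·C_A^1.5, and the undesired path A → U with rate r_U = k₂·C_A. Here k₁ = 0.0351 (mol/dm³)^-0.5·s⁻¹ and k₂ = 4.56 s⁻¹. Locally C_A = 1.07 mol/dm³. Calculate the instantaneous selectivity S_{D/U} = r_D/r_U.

0.00796

S_{D/U} = r_D/r_U = (k₁·C_A^1.5)/(k₂·C_A) = (k₁/k₂)·C_A^0.5.
= (0.0351×1.070^1.5) / (4.56×1.070) = 0.03885/4.879 = 0.00796.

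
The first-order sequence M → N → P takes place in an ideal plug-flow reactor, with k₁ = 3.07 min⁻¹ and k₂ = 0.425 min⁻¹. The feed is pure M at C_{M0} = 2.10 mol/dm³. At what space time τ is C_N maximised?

0.748 min

Setting dC_N/dτ = 0 gives τ_opt = ln(k₂/k₁)/(k₂−k₁).
= ln(0.425/3.07)/(0.425−3.07) = ln(0.1384)/-2.645 = -1.977/-2.645 = 0.748 min.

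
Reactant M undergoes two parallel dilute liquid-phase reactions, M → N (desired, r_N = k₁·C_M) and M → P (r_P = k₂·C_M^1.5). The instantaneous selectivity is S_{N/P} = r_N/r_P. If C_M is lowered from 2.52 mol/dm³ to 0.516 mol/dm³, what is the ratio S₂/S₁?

2.21

S_{N/P} = (k₁/k₂)·C_M^-0.5, so S₂/S₁ = (C_{M,2}/C_{M,1})^-0.5.
= (0.516/2.52)^(-0.5) = (0.2048)^(-0.5) = 2.21.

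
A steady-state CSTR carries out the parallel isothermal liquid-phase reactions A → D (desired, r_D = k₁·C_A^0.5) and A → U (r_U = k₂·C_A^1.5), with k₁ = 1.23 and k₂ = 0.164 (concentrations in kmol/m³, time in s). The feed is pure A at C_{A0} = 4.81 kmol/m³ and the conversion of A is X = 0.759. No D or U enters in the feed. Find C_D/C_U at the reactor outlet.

Exit C_A = C_{A0}(1−X) = 4.81×0.241 = 1.159 kmol/m³.
In a CSTR the entire volume is at exit conditions, so r_D = 1.23×1.159^0.5 = 1.324 and r_U = 0.164×1.159^1.5 = 0.2047.
Overall selectivity = C_D/C_U = r_Dτ/(r_Uτ) = r_D/r_U = 6.47.

6.47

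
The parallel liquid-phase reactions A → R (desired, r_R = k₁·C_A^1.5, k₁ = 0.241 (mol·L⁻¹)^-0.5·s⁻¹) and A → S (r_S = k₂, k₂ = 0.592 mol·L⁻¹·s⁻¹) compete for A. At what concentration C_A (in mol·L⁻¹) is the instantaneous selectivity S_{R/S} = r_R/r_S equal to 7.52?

6.99 mol·L⁻¹

S_{R/S} = (k₁/k₂)·C_A^1.5 ⇒ C_A = (S·k₂/k₁)^(1/1.5).
= (7.52×0.592/0.241)^(0.6667) = (18.47)^(0.6667) = 6.99 mol·L⁻¹.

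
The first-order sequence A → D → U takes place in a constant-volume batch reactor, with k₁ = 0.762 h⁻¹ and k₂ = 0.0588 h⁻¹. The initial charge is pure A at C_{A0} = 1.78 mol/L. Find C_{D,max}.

1.44 mol/L

Evaluating C_D at t_opt = ln(k₂/k₁)/(k₂−k₁) gives C_{D,max}/C_{A0} = (k₁/k₂)^[k₂/(k₂−k₁)].
= (0.762/0.0588)^(0.0588/(0.0588−0.762)) = (12.96)^(-0.08362) = 0.8072.
C_{D,max} = 0.8072×1.78 = 1.44 mol/L.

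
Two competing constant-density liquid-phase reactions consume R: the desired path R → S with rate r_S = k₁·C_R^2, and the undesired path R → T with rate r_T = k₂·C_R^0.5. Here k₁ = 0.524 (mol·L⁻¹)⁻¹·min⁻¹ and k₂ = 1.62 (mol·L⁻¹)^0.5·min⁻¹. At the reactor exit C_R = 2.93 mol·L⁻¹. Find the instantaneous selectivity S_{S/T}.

1.62

S_{S/T} = r_S/r_T = (k₁·C_R^2)/(k₂·C_R^0.5) = (k₁/k₂)·C_R^1.5.
= (0.524×2.930^2) / (1.62×2.930^0.5) = 4.498/2.773 = 1.62.
Since the desired path is higher order in R, keeping C_R high (PFR or concentrated feed) favours S.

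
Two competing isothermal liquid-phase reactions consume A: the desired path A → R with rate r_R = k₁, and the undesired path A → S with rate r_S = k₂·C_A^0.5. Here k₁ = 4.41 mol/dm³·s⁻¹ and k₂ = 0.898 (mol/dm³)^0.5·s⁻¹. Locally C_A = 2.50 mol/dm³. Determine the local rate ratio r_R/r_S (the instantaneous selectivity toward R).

S_{R/S} = r_R/r_S = (k₁)/(k₂·C_A^0.5) = (k₁/k₂)·C_A^-0.5.
= (4.41) / (0.898×2.500^0.5) = 4.410/1.420 = 3.11.
The undesired path is higher order in A, so low C_A (CSTR or dilute feed) favours R.

3.11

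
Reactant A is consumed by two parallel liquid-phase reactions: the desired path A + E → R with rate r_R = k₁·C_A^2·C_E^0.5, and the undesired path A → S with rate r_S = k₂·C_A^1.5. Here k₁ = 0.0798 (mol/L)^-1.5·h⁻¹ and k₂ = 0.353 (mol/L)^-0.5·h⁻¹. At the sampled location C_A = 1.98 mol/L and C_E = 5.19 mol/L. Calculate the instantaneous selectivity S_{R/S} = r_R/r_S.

S_{R/S} = r_R/r_S = (k₁·C_A^2·C_E^0.5)/(k₂·C_A^1.5) = (k₁/k₂)·C_A^0.5·C_E^0.5.
= (0.0798×1.980^2×5.190^0.5) / (0.353×1.980^1.5) = 0.7127/0.9835 = 0.725.
Since the desired path is higher order in A, keeping C_A high (PFR or concentrated feed) favours R.

0.725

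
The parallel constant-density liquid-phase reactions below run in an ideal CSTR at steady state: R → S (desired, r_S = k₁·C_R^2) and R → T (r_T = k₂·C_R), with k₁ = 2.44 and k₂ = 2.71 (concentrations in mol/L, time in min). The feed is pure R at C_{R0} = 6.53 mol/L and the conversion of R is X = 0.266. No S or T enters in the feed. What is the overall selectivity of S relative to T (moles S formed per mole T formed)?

Exit C_R = C_{R0}(1−X) = 6.53×0.734 = 4.793 mol/L.
In a CSTR the entire volume is at exit conditions, so r_S = 2.44×4.793^2 = 56.05 and r_T = 2.71×4.793 = 12.99.
Overall selectivity = C_S/C_T = r_Sτ/(r_Tτ) = r_S/r_T = 4.32.

4.32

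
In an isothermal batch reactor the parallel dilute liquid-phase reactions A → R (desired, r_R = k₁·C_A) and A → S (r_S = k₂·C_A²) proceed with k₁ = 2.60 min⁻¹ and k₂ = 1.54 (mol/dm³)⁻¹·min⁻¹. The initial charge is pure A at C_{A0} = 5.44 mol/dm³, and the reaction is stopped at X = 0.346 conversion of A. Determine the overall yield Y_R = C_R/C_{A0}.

C_A = C_{A0}(1−X) = 3.558 mol/dm³.
Along a PFR/batch, dC_R/dC_A = −r_R/(r_R+r_S) = −k₁/(k₁+k₂·C_A).
Integrating from C_{A0} to C_A: C_R = (2.60/1.54)·ln[(2.60+1.54·5.44)/(2.60+1.54·3.56)] = 1.688·ln(10.98/8.079) = 0.5176 mol/dm³.
Y_R = C_R/C_{A0} = 0.5176/5.44 = 0.0952.

0.0952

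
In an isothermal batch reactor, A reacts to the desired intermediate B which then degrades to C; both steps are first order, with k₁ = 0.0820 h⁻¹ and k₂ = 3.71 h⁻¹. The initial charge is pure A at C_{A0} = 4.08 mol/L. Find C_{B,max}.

Evaluating C_B at t_opt = ln(k₂/k₁)/(k₂−k₁) gives C_{B,max}/C_{A0} = (k₁/k₂)^[k₂/(k₂−k₁)].
= (0.0820/3.71)^(3.71/(3.71−0.0820)) = (0.02210)^(1.023) = 0.02028.
C_{B,max} = 0.02028×4.08 = 0.0827 mol/L.

0.0827 mol/L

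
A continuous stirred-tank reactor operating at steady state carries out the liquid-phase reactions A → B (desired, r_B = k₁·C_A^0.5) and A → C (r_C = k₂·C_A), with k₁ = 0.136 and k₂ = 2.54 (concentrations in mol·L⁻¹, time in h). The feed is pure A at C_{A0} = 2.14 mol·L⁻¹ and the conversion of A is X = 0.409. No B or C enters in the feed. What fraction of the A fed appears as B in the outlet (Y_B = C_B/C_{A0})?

Exit C_A = C_{A0}(1−X) = 2.14×0.591 = 1.265 mol·L⁻¹.
Rates in a CSTR are evaluated at the outlet concentration: r_B = 0.136×1.265^0.5 = 0.1529, r_C = 2.54×1.265 = 3.212.
Fraction of consumed A going to B: r_B/(r_B+r_C) = 0.04545.
C_B = 0.04545·C_{A0}·X = 0.04545×2.14×0.409 = 0.0398 mol·L⁻¹; Y_B = C_B/C_{A0} = 0.0186.

0.0186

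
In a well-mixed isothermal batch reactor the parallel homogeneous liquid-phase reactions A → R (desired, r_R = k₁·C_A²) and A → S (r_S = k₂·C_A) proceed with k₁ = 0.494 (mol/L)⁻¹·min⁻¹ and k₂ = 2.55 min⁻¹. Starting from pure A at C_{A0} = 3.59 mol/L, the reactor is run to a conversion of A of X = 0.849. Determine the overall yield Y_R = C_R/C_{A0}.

0.233

C_A = C_{A0}(1−X) = 0.5421 mol/L.
Along a PFR/batch, dC_S/dC_A = −r_S/(r_R+r_S) = −k₂/(k₂+k₁·C_A).
Integrating from C_{A0} to C_A: C_S = (2.55/0.494)·ln[(2.55+0.494·3.59)/(2.55+0.494·0.542)] = 5.162·ln(4.323/2.818) = 2.210 mol/L.
Then C_R = (C_{A0}−C_A) − C_S = 3.048 − 2.210 = 0.8381 mol/L.
Y_R = C_R/C_{A0} = 0.8381/3.59 = 0.233.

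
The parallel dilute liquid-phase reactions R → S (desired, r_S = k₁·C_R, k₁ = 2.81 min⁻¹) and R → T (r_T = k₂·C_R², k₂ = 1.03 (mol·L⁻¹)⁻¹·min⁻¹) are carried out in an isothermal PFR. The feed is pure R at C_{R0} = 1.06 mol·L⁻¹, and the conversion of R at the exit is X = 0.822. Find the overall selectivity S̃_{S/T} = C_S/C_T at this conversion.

C_R = C_{R0}(1−X) = 0.1887 mol·L⁻¹.
Along a PFR/batch, dC_S/dC_R = −r_S/(r_S+r_T) = −k₁/(k₁+k₂·C_R).
Integrating from C_{R0} to C_R: C_S = (2.81/1.03)·ln[(2.81+1.03·1.06)/(2.81+1.03·0.189)] = 2.728·ln(3.902/3.004) = 0.7131 mol·L⁻¹.
C_T = (C_{R0}−C_R)−C_S = 0.1582 mol·L⁻¹; S̃_{S/T} = 0.7131/0.1582 = 4.51.

4.51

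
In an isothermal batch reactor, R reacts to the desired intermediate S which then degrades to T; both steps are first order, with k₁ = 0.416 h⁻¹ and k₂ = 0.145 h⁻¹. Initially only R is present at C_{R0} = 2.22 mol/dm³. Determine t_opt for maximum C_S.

3.89 h

Setting dC_S/dt = 0 gives t_opt = ln(k₂/k₁)/(k₂−k₁).
= ln(0.145/0.416)/(0.145−0.416) = ln(0.3486)/-0.2710 = -1.054/-0.2710 = 3.89 h.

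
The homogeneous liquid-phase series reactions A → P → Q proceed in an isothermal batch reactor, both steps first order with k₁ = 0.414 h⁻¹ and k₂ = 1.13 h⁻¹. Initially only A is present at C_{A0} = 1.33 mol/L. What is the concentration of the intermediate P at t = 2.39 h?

0.234 mol/L

Solving the coupled first-order balances gives C_P(t) = [k₁/(k₂−k₁)]·C_{A0}·(e^(−k₁t) − e^(−k₂t)).
e^(−k₁t) = e^(−0.414×2.39) = e^(−0.9895) = 0.3718; e^(−k₂t) = e^(−2.701) = 0.06716.
C_P = 0.414×1.33/(1.13−0.414) × (0.3718−0.06716) = 0.7690×0.3046 = 0.2343 mol/L.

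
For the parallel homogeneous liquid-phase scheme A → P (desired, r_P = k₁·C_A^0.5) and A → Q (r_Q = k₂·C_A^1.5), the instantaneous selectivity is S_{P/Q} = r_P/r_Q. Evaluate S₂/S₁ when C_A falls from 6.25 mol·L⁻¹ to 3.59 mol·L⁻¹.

S_{P/Q} = (k₁/k₂)·C_A⁻¹, so S₂/S₁ = (C_{A,2}/C_{A,1})⁻¹.
= 6.25/3.59 = 1.74.
Selectivity toward P rises as C_A falls — low-concentration operation is favoured.

1.74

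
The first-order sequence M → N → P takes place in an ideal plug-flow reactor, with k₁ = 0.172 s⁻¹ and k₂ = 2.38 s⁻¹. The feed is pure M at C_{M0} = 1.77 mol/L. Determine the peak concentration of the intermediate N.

0.104 mol/L

At the optimum, C_{N,max}/C_{M0} = (k₁/k₂)^[k₂/(k₂−k₁)].
= (0.172/2.38)^(2.38/(2.38−0.172)) = (0.07227)^(1.078) = 0.05889.
C_{N,max} = 0.05889×1.77 = 0.104 mol/L.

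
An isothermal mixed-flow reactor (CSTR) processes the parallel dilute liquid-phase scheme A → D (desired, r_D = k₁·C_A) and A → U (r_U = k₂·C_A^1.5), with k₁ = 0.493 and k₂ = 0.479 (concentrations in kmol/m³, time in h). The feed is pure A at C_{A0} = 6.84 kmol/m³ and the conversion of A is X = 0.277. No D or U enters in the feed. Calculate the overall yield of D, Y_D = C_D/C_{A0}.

Exit C_A = C_{A0}(1−X) = 6.84×0.723 = 4.945 kmol/m³.
Rates in a CSTR are evaluated at the outlet concentration: r_D = 0.493×4.945 = 2.438, r_U = 0.479×4.945^1.5 = 5.268.
Fraction of consumed A going to D: r_D/(r_D+r_U) = 0.3164.
C_D = 0.3164·C_{A0}·X = 0.3164×6.84×0.277 = 0.599 kmol/m³; Y_D = C_D/C_{A0} = 0.0876.

0.0876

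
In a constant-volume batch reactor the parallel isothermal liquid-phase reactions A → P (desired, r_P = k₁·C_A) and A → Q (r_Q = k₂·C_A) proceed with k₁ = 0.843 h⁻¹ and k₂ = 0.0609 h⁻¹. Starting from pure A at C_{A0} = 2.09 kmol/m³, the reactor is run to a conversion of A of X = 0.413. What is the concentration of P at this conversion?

0.805 kmol/m³

C_A = C_{A0}(1−X) = 1.227 kmol/m³.
Both paths are first order in A, so the instantaneous fraction to P is constant: dC_P/d(−C_A) = k₁/(k₁+k₂) = 0.9326.
C_P = 0.9326·(C_{A0}−C_A) = 0.9326×0.8632 = 0.805 kmol/m³.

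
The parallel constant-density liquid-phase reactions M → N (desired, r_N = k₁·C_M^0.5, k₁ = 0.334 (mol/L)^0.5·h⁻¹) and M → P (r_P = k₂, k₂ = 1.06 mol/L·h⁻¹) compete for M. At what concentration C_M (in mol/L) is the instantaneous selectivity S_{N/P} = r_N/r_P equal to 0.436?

S_{N/P} = (k₁/k₂)·C_M^0.5 ⇒ C_M = (S·k₂/k₁)^(2).
= (0.436×1.06/0.334)^(2) = (1.384)^(2) = 1.91 mol/L.

1.91 mol/L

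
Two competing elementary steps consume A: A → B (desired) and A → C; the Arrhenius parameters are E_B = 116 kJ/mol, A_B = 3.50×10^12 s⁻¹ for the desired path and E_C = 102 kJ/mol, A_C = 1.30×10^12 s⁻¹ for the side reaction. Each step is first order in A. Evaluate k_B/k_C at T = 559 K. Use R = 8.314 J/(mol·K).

With equal orders, S_{B/C} = k_B/k_C = (A_B/A_C)·exp[(E_C−E_B)/(RT)].
(E_C−E_B)/(RT) = (102−116)×10³/(8.314×559) = -14000/4648 = -3.012.
k_B/k_C = (3.50×10^12/1.30×10^12)·exp(-3.012) = 2.692 × 0.04918 = 0.132.

0.132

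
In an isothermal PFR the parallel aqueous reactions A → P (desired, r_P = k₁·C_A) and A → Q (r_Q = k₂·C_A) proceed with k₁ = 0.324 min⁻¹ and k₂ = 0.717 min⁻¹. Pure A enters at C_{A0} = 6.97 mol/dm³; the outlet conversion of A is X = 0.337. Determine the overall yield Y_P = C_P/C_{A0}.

0.105

C_A = C_{A0}(1−X) = 4.621 mol/dm³.
Both paths are first order in A, so the instantaneous fraction to P is constant: dC_P/d(−C_A) = k₁/(k₁+k₂) = 0.3112.
C_P = 0.3112·(C_{A0}−C_A) = 0.3112×2.349 = 0.731 mol/dm³.
Y_P = C_P/C_{A0} = 0.7311/6.97 = 0.105.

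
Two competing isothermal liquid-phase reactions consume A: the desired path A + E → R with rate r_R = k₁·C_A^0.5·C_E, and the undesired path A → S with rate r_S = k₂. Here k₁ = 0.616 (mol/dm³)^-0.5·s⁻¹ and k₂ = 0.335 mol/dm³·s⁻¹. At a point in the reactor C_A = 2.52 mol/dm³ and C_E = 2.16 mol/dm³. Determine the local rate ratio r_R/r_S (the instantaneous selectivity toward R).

S_{R/S} = r_R/r_S = (k₁·C_A^0.5·C_E)/(k₂) = (k₁/k₂)·C_A^0.5·C_E.
= (0.616×2.520^0.5×2.160) / (0.335) = 2.112/0.3350 = 6.31.
Since the desired path is higher order in A, keeping C_A high (PFR or concentrated feed) favours R.

6.31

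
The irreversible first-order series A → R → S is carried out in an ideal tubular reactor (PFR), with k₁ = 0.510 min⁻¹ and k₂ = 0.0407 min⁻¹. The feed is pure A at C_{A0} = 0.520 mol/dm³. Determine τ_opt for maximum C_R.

5.39 min

Setting dC_R/dτ = 0 gives τ_opt = ln(k₂/k₁)/(k₂−k₁).
= ln(0.0407/0.510)/(0.0407−0.510) = ln(0.07980)/-0.4693 = -2.528/-0.4693 = 5.39 min.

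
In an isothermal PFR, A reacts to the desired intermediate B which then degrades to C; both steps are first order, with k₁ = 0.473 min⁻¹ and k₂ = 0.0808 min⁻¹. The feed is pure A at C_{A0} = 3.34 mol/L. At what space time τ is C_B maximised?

For first-order series the maximum of C_B occurs at τ_opt = ln(k₂/k₁)/(k₂−k₁).
= ln(0.0808/0.473)/(0.0808−0.473) = ln(0.1708)/-0.3922 = -1.767/-0.3922 = 4.51 min.

4.51 min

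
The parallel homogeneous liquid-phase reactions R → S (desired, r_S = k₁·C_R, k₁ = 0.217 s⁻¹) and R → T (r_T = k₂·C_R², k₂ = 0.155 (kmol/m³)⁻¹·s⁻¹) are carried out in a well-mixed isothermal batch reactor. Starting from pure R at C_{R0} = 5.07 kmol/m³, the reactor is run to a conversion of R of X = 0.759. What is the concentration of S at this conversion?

C_R = C_{R0}(1−X) = 1.222 kmol/m³.
Along a PFR/batch, dC_S/dC_R = −r_S/(r_S+r_T) = −k₁/(k₁+k₂·C_R).
Integrating from C_{R0} to C_R: C_S = (0.217/0.155)·ln[(0.217+0.155·5.07)/(0.217+0.155·1.22)] = 1.400·ln(1.003/0.4064) = 1.265 kmol/m³.

1.26 kmol/m³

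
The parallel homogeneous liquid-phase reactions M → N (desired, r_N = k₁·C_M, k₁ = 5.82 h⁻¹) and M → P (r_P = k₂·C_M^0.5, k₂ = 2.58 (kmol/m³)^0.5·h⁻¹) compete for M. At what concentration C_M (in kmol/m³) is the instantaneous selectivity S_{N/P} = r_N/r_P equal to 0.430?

0.0363 kmol/m³

S_{N/P} = (k₁/k₂)·C_M^0.5 ⇒ C_M = (S·k₂/k₁)^(2).
= (0.430×2.58/5.82)^(2) = (0.1906)^(2) = 0.0363 kmol/m³.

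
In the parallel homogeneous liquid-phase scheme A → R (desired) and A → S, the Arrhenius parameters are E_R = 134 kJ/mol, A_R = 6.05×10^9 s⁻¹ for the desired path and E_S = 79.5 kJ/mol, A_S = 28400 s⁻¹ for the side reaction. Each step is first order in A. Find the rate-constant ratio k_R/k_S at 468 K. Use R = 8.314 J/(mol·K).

k_R/k_S = (A_R/A_S)·exp[−(E_R−E_S)/(RT)] = (A_R/A_S)·exp[(E_S−E_R)/(RT)].
(E_S−E_R)/(RT) = (79.5−134)×10³/(8.314×468) = -54500/3891 = -14.01.
k_R/k_S = (6.05×10^9/28400)·exp(-14.01) = 2.130×10^5 × 8.258×10^-7 = 0.176.
Since E_R > E_S, raising the temperature improves selectivity toward R.

0.176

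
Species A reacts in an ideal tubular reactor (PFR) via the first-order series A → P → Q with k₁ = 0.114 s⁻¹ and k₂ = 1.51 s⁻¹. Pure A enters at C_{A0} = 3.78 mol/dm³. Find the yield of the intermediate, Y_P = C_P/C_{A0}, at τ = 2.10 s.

For first-order series with pure A initially, C_P(τ) = k₁C_{A0}/(k₂−k₁)·(e^(−k₁τ) − e^(−k₂τ)).
e^(−k₁τ) = e^(−0.114×2.10) = e^(−0.2394) = 0.7871; e^(−k₂τ) = e^(−3.171) = 0.04196.
C_P = 0.114×3.78/(1.51−0.114) × (0.7871−0.04196) = 0.3087×0.7451 = 0.2300 mol/dm³.
Y_P = C_P/C_{A0} = 0.2300/3.78 = 0.0608.

0.0608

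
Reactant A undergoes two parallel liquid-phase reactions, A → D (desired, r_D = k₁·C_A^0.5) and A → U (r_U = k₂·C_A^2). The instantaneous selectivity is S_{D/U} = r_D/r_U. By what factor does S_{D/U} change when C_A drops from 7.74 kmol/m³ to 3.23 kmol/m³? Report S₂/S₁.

3.71

S_{D/U} = (k₁/k₂)·C_A^-1.5, so S₂/S₁ = (C_{A,2}/C_{A,1})^-1.5.
= (3.23/7.74)^(-1.5) = (0.4173)^(-1.5) = 3.71.
Selectivity toward D rises as C_A falls — low-concentration operation is favoured.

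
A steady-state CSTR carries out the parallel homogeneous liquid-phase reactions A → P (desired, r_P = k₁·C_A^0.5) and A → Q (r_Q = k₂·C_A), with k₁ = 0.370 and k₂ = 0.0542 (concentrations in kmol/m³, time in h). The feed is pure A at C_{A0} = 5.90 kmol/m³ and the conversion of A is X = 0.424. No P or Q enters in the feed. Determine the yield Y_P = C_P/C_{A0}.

Exit C_A = C_{A0}(1−X) = 5.90×0.576 = 3.398 kmol/m³.
A CSTR operates uniformly at the exit composition, giving r_P = 0.6821 and r_Q = 0.1842 (each k·C_A^n at C_A = 3.398).
Fraction of consumed A going to P: r_P/(r_P+r_Q) = 0.7874.
C_P = 0.7874·C_{A0}·X = 0.7874×5.90×0.424 = 1.97 kmol/m³; Y_P = C_P/C_{A0} = 0.334.

0.334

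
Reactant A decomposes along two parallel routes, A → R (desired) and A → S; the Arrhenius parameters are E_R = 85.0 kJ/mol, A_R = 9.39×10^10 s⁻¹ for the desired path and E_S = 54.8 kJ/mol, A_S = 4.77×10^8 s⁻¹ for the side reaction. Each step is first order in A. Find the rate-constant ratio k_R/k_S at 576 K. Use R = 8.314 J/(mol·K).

With equal orders, S_{R/S} = k_R/k_S = (A_R/A_S)·exp[(E_S−E_R)/(RT)].
(E_S−E_R)/(RT) = (54.8−85.0)×10³/(8.314×576) = -30200/4789 = -6.306.
k_R/k_S = (9.39×10^10/4.77×10^8)·exp(-6.306) = 196.9 × 0.001825 = 0.359.
Since E_R > E_S, raising the temperature improves selectivity toward R.

0.359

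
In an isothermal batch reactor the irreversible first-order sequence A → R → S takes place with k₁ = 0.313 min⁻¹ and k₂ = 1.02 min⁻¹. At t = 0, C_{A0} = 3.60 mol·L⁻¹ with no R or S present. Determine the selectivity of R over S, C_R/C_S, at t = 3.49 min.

Solving the coupled first-order balances gives C_R(t) = [k₁/(k₂−k₁)]·C_{A0}·(e^(−k₁t) − e^(−k₂t)).
e^(−k₁t) = e^(−0.313×3.49) = e^(−1.092) = 0.3354; e^(−k₂t) = e^(−3.560) = 0.02844.
C_R = 0.313×3.60/(1.02−0.313) × (0.3354−0.02844) = 1.594×0.3070 = 0.4893 mol·L⁻¹.
C_A = C_{A0}e^(−k₁t) = 1.208 mol·L⁻¹, so C_S = C_{A0}−C_A−C_R = 1.903 mol·L⁻¹; C_R/C_S = 0.257.

0.257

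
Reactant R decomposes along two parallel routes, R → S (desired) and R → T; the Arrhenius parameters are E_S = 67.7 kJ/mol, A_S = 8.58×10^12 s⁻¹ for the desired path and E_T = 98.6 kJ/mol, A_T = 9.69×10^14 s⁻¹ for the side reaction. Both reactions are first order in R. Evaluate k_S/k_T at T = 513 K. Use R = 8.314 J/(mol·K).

12.4

Since both paths have the same order in R, the concentration cancels and S_{S/T} = k_S/k_T = (A_S/A_T)·exp[(E_T−E_S)/(RT)].
(E_T−E_S)/(RT) = (98.6−67.7)×10³/(8.314×513) = 30900/4265 = 7.245.
k_S/k_T = (8.58×10^12/9.69×10^14)·exp(7.245) = 0.008854 × 1401 = 12.4.
Since E_S < E_T, lowering the temperature improves selectivity toward S.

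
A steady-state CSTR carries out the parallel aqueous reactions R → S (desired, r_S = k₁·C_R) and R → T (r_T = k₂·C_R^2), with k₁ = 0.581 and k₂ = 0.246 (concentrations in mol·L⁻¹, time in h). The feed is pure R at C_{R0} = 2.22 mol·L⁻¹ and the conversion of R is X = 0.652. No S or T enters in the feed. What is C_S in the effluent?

Exit C_R = C_{R0}(1−X) = 2.22×0.348 = 0.7726 mol·L⁻¹.
A CSTR operates uniformly at the exit composition, giving r_S = 0.4489 and r_T = 0.1468 (each k·C_R^n at C_R = 0.7726).
Fraction of consumed R going to S: r_S/(r_S+r_T) = 0.7535.
C_S = 0.7535·C_{R0}·X = 0.7535×2.22×0.652 = 1.09 mol·L⁻¹.

1.09 mol·L⁻¹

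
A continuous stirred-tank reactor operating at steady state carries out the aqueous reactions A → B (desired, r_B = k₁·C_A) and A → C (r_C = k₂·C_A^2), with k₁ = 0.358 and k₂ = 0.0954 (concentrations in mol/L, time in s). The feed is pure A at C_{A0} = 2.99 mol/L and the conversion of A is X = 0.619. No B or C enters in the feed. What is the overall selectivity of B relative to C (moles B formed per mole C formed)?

3.29

Exit C_A = C_{A0}(1−X) = 2.99×0.381 = 1.139 mol/L.
In a CSTR the entire volume is at exit conditions, so r_B = 0.358×1.139 = 0.4078 and r_C = 0.0954×1.139^2 = 0.1238.
Overall selectivity = C_B/C_C = r_Bτ/(r_Cτ) = r_B/r_C = 3.29.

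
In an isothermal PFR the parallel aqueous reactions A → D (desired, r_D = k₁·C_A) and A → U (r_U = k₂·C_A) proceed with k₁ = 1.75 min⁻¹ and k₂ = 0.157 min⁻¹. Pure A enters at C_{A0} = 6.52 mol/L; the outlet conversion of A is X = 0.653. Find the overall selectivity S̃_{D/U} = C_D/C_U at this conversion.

C_A = C_{A0}(1−X) = 2.262 mol/L.
Both paths are first order in A, so the instantaneous fraction to D is constant: dC_D/d(−C_A) = k₁/(k₁+k₂) = 0.9177.
C_D = 0.9177·(C_{A0}−C_A) = 0.9177×4.258 = 3.91 mol/L.
C_U = (C_{A0}−C_A)−C_D = 0.3505 mol/L; S̃_{D/U} = 3.907/0.3505 = 11.1.

11.1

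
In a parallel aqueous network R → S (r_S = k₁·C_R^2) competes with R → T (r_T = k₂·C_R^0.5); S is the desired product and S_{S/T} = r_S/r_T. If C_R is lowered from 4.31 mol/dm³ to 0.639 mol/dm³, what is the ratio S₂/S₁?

0.0571

S_{S/T} = (k₁/k₂)·C_R^1.5, so S₂/S₁ = (C_{R,2}/C_{R,1})^1.5.
= (0.639/4.31)^1.5 = (0.1483)^1.5 = 0.0571.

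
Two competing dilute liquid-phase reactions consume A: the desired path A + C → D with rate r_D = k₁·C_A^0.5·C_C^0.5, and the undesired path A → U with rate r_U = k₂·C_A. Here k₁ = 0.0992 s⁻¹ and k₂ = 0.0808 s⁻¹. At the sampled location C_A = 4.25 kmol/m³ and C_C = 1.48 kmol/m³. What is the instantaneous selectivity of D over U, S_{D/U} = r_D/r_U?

S_{D/U} = r_D/r_U = (k₁·C_A^0.5·C_C^0.5)/(k₂·C_A) = (k₁/k₂)·C_A^-0.5·C_C^0.5.
= (0.0992×4.250^0.5×1.480^0.5) / (0.0808×4.250) = 0.2488/0.3434 = 0.724.

0.724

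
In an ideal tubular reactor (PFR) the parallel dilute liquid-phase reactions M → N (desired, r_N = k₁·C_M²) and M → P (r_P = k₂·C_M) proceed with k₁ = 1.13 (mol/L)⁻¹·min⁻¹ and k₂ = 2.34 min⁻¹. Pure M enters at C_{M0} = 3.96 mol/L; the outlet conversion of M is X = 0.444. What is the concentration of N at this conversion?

1.04 mol/L

C_M = C_{M0}(1−X) = 2.202 mol/L.
Along a PFR/batch, dC_P/dC_M = −r_P/(r_N+r_P) = −k₂/(k₂+k₁·C_M).
Integrating from C_{M0} to C_M: C_P = (2.34/1.13)·ln[(2.34+1.13·3.96)/(2.34+1.13·2.20)] = 2.071·ln(6.815/4.828) = 0.7137 mol/L.
Then C_N = (C_{M0}−C_M) − C_P = 1.758 − 0.7137 = 1.045 mol/L.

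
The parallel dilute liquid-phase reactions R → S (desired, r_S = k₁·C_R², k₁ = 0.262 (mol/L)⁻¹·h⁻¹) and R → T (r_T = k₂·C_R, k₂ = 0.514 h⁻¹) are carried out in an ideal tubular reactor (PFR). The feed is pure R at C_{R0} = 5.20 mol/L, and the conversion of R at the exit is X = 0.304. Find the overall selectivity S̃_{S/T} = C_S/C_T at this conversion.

C_R = C_{R0}(1−X) = 3.619 mol/L.
Along a PFR/batch, dC_T/dC_R = −r_T/(r_S+r_T) = −k₂/(k₂+k₁·C_R).
Integrating from C_{R0} to C_R: C_T = (0.514/0.262)·ln[(0.514+0.262·5.20)/(0.514+0.262·3.62)] = 1.962·ln(1.876/1.462) = 0.4893 mol/L.
Then C_S = (C_{R0}−C_R) − C_T = 1.581 − 0.4893 = 1.092 mol/L.
S̃_{S/T} = C_S/C_T = 1.092/0.4893 = 2.23.

2.23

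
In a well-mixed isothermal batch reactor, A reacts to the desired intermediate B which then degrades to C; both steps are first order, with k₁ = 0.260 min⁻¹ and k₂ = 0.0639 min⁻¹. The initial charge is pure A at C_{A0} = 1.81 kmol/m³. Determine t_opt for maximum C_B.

For first-order series the maximum of C_B occurs at t_opt = ln(k₂/k₁)/(k₂−k₁).
= ln(0.0639/0.260)/(0.0639−0.260) = ln(0.2458)/-0.1961 = -1.403/-0.1961 = 7.16 min.

7.16 min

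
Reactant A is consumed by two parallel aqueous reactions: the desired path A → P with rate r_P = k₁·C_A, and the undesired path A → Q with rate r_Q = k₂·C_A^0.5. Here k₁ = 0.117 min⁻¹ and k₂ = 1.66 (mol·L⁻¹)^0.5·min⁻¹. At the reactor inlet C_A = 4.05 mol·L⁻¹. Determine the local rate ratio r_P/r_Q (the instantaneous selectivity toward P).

0.142

S_{P/Q} = r_P/r_Q = (k₁·C_A)/(k₂·C_A^0.5) = (k₁/k₂)·C_A^0.5.
= (0.117×4.050) / (1.66×4.050^0.5) = 0.4738/3.341 = 0.142.
Since the desired path is higher order in A, keeping C_A high (PFR or concentrated feed) favours P.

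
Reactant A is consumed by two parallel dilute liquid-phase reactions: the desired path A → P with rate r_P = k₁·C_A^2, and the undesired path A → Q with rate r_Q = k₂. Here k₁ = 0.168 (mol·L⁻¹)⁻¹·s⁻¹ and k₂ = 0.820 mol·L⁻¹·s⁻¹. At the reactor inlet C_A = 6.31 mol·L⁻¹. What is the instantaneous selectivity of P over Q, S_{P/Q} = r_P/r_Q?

8.16

S_{P/Q} = r_P/r_Q = (k₁·C_A^2)/(k₂) = (k₁/k₂)·C_A^2.
= (0.168×6.310^2) / (0.820) = 6.689/0.8200 = 8.16.
Since the desired path is higher order in A, keeping C_A high (PFR or concentrated feed) favours P.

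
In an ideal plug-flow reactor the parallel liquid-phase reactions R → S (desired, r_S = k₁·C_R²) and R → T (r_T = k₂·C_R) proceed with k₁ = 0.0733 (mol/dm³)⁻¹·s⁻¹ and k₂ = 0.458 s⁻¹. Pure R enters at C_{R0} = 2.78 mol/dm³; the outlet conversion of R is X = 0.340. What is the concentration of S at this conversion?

C_R = C_{R0}(1−X) = 1.835 mol/dm³.
Along a PFR/batch, dC_T/dC_R = −r_T/(r_S+r_T) = −k₂/(k₂+k₁·C_R).
Integrating from C_{R0} to C_R: C_T = (0.458/0.0733)·ln[(0.458+0.0733·2.78)/(0.458+0.0733·1.83)] = 6.248·ln(0.6618/0.5925) = 0.6910 mol/dm³.
Then C_S = (C_{R0}−C_R) − C_T = 0.9452 − 0.6910 = 0.2542 mol/dm³.

0.254 mol/dm³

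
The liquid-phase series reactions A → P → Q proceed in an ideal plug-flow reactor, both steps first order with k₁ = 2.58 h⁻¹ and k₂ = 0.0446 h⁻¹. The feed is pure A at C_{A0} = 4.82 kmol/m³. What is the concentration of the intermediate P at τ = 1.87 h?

4.47 kmol/m³

The intermediate concentration in a first-order A→B→C sequence is C_P = k₁C_{A0}(e^(−k₁τ) − e^(−k₂τ))/(k₂−k₁).
e^(−k₁τ) = e^(−2.58×1.87) = e^(−4.825) = 0.008030; e^(−k₂τ) = e^(−0.08340) = 0.9200.
C_P = 2.58×4.82/(0.0446−2.58) × (0.008030−0.9200) = (-4.905)×(-0.9120) = 4.473 kmol/m³.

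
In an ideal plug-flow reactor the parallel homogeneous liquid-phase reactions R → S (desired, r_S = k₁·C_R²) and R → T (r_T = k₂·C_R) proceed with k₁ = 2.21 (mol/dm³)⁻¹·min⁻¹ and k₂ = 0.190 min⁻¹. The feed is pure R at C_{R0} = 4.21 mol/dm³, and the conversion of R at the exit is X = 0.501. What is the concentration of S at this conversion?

C_R = C_{R0}(1−X) = 2.101 mol/dm³.
Along a PFR/batch, dC_T/dC_R = −r_T/(r_S+r_T) = −k₂/(k₂+k₁·C_R).
Integrating from C_{R0} to C_R: C_T = (0.190/2.21)·ln[(0.190+2.21·4.21)/(0.190+2.21·2.10)] = 0.08597·ln(9.494/4.833) = 0.05805 mol/dm³.
Then C_S = (C_{R0}−C_R) − C_T = 2.109 − 0.05805 = 2.051 mol/dm³.

2.05 mol/dm³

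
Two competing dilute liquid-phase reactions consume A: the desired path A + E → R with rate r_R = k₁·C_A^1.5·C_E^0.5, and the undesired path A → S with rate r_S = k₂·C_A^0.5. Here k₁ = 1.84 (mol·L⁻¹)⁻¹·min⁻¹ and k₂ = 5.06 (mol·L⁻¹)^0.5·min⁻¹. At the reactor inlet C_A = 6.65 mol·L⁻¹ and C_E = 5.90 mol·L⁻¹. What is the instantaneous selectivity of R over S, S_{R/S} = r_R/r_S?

5.87

S_{R/S} = r_R/r_S = (k₁·C_A^1.5·C_E^0.5)/(k₂·C_A^0.5) = (k₁/k₂)·C_A·C_E^0.5.
= (1.84×6.650^1.5×5.900^0.5) / (5.06×6.650^0.5) = 76.64/13.05 = 5.87.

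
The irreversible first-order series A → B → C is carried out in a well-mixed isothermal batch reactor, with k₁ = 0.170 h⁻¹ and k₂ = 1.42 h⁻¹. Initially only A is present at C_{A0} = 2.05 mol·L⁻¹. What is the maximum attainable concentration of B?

For a first-order series the maximum intermediate yield is C_{B,max}/C_{A0} = (k₁/k₂)^[k₂/(k₂−k₁)].
= (0.170/1.42)^(1.42/(1.42−0.170)) = (0.1197)^(1.136) = 0.08970.
C_{B,max} = 0.08970×2.05 = 0.184 mol·L⁻¹.

0.184 mol·L⁻¹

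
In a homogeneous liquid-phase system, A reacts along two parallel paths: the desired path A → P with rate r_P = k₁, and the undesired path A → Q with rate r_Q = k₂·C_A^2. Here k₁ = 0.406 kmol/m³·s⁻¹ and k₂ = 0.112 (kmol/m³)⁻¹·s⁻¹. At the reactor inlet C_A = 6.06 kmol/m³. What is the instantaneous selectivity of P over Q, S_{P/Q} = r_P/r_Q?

S_{P/Q} = r_P/r_Q = (k₁)/(k₂·C_A^2) = (k₁/k₂)·C_A^-2.
= (0.406) / (0.112×6.060^2) = 0.4060/4.113 = 0.0987.
The undesired path is higher order in A, so low C_A (CSTR or dilute feed) favours P.

0.0987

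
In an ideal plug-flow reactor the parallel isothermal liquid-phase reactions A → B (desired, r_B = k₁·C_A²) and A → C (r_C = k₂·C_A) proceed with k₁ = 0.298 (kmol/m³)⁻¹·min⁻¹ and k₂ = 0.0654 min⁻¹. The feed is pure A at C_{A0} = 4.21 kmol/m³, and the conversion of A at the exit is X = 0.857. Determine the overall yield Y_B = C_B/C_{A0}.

C_A = C_{A0}(1−X) = 0.6020 kmol/m³.
Along a PFR/batch, dC_C/dC_A = −r_C/(r_B+r_C) = −k₂/(k₂+k₁·C_A).
Integrating from C_{A0} to C_A: C_C = (0.0654/0.298)·ln[(0.0654+0.298·4.21)/(0.0654+0.298·0.602)] = 0.2195·ln(1.320/0.2448) = 0.3698 kmol/m³.
Then C_B = (C_{A0}−C_A) − C_C = 3.608 − 0.3698 = 3.238 kmol/m³.
Y_B = C_B/C_{A0} = 3.238/4.21 = 0.769.

0.769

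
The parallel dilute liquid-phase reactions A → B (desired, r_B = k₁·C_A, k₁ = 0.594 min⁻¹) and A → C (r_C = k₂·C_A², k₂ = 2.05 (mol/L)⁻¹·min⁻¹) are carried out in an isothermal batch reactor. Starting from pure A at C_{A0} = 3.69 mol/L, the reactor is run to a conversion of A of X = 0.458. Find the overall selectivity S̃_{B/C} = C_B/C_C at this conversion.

0.105

C_A = C_{A0}(1−X) = 2.000 mol/L.
Along a PFR/batch, dC_B/dC_A = −r_B/(r_B+r_C) = −k₁/(k₁+k₂·C_A).
Integrating from C_{A0} to C_A: C_B = (0.594/2.05)·ln[(0.594+2.05·3.69)/(0.594+2.05·2.00)] = 0.2898·ln(8.158/4.694) = 0.1602 mol/L.
C_C = (C_{A0}−C_A)−C_B = 1.530 mol/L; S̃_{B/C} = 0.1602/1.530 = 0.105.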